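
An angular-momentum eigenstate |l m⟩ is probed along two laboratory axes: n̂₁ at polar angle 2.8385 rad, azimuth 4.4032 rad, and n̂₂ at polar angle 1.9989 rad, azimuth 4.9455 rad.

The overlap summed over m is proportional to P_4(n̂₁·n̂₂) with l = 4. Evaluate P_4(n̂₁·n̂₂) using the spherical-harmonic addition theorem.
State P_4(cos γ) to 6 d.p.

-0.423755

Addition theorem: P_4(cos γ) = (4π/9) Σ_m Y*_{lm}(Ω₁) Y_{lm}(Ω₂), m = −4…4:
  m=-4: +0.001151-0.003318i × +0.180633-0.243445i = -0.000600-0.000880i  (running Σ = -0.000600-0.000880i)
  m=-3: -0.025417-0.019052i × +0.251856+0.299419i = -0.000697-0.012409i  (running Σ = -0.001297-0.013288i)
  m=-2: -0.130554+0.092884i × -0.051053+0.025691i = +0.004279-0.008096i  (running Σ = +0.002982-0.021384i)
  m=-1: +0.138459+0.433452i × +0.074030+0.311801i = -0.124901+0.075260i  (running Σ = -0.121918+0.053876i)
  m=0: +0.498707-0.000000i × -0.119620+0.000000i = -0.059655+0.000000i  (running Σ = -0.181574+0.053876i)
  m=1: -0.138459+0.433452i × -0.074030+0.311801i = -0.124901-0.075260i  (running Σ = -0.306474-0.021384i)
  m=2: -0.130554-0.092884i × -0.051053-0.025691i = +0.004279+0.008096i  (running Σ = -0.302195-0.013288i)
  m=3: +0.025417-0.019052i × -0.251856+0.299419i = -0.000697+0.012409i  (running Σ = -0.302892-0.000880i)
  m=4: +0.001151+0.003318i × +0.180633+0.243445i = -0.000600+0.000880i  (running Σ = -0.303492-0.000000i)
Total Σ_m = -0.303492-0.000000i. Multiply by 1.396263: -0.423755-0.000000i. P_4(cos γ) = -0.423755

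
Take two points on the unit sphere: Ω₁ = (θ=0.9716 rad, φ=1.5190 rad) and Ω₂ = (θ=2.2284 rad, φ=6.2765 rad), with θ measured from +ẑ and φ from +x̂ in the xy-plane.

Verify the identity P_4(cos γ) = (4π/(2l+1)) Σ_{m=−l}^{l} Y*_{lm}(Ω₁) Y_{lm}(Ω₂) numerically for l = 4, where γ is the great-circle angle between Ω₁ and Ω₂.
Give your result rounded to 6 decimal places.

0.045540

Summing Y*_{l m}(θ₁,φ₁)·Y_{l m}(θ₂,φ₂) over m ∈ [−4, 4]; prefactor 4π/(2·4+1) = 1.396263:
  m=-4: Y*=+0.201388-0.042332i  Y=+0.173582+0.004643i  product +0.035154-0.006413i
  m=-3: Y*=-0.061522-0.392732i  Y=-0.379217-0.007607i  product +0.020343+0.149399i
  m=-2: Y*=-0.278291+0.028933i  Y=+0.338420+0.004525i  product -0.094310+0.008532i
  m=-1: Y*=-0.008823-0.170195i  Y=+0.088075+0.000589i  product -0.000677-0.014995i
  m=+0: Y*=-0.317486-0.000000i  Y=-0.351502+0.000000i  product +0.111597+0.000000i
  m=+1: Y*=+0.008823-0.170195i  Y=-0.088075+0.000589i  product -0.000677+0.014995i
  m=+2: Y*=-0.278291-0.028933i  Y=+0.338420-0.004525i  product -0.094310-0.008532i
  m=+3: Y*=+0.061522-0.392732i  Y=+0.379217-0.007607i  product +0.020343-0.149399i
  m=+4: Y*=+0.201388+0.042332i  Y=+0.173582-0.004643i  product +0.035154+0.006413i
Σ over m = +0.032616+0.000000i; ×(4π/9) → +0.045540+0.000000i. Real part: 0.045540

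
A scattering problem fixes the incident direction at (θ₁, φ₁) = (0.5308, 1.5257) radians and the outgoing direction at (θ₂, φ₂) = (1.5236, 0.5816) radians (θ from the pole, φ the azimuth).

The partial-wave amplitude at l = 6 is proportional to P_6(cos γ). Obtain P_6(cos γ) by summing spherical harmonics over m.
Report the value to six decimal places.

Addition theorem: P_6(cos γ) = (4π/13) Σ_m Y*_{lm}(Ω₁) Y_{lm}(Ω₂), m = −6…6:
  [-6]  conj(Y_{6,-6})(Ω₁) = -0.007834+0.002173i ; Y_{6,-6}(Ω₂) = -0.451100+0.163646i ; Δ = +0.003178-0.002262i
  [-5]  conj(Y_{6,-5})(Ω₁) = +0.010727+0.046763i ; Y_{6,-5}(Ω₂) = -0.076381-0.018174i ; Δ = +0.000031-0.003767i
  [-4]  conj(Y_{6,-4})(Ω₁) = +0.165523-0.030186i ; Y_{6,-4}(Ω₂) = +0.237603+0.252201i ; Δ = +0.046942+0.034573i
  [-3]  conj(Y_{6,-3})(Ω₁) = -0.050926-0.374123i ; Y_{6,-3}(Ω₂) = +0.015778+0.089762i ; Δ = +0.032778-0.010474i
  [-2]  conj(Y_{6,-2})(Ω₁) = -0.487651+0.044102i ; Y_{6,-2}(Ω₂) = +0.123679-0.286443i ; Δ = -0.047680+0.145139i
  [-1]  conj(Y_{6,-1})(Ω₁) = +0.007635+0.169194i ; Y_{6,-1}(Ω₂) = +0.080033-0.052618i ; Δ = +0.009514+0.013139i
  [+0]  conj(Y_{6,0})(Ω₁) = -0.388797-0.000000i ; Y_{6,0}(Ω₂) = -0.303088+0.000000i ; Δ = +0.117840+0.000000i
  [+1]  conj(Y_{6,1})(Ω₁) = -0.007635+0.169194i ; Y_{6,1}(Ω₂) = -0.080033-0.052618i ; Δ = +0.009514-0.013139i
  [+2]  conj(Y_{6,2})(Ω₁) = -0.487651-0.044102i ; Y_{6,2}(Ω₂) = +0.123679+0.286443i ; Δ = -0.047680-0.145139i
  [+3]  conj(Y_{6,3})(Ω₁) = +0.050926-0.374123i ; Y_{6,3}(Ω₂) = -0.015778+0.089762i ; Δ = +0.032778+0.010474i
  [+4]  conj(Y_{6,4})(Ω₁) = +0.165523+0.030186i ; Y_{6,4}(Ω₂) = +0.237603-0.252201i ; Δ = +0.046942-0.034573i
  [+5]  conj(Y_{6,5})(Ω₁) = -0.010727+0.046763i ; Y_{6,5}(Ω₂) = +0.076381-0.018174i ; Δ = +0.000031+0.003767i
  [+6]  conj(Y_{6,6})(Ω₁) = -0.007834-0.002173i ; Y_{6,6}(Ω₂) = -0.451100-0.163646i ; Δ = +0.003178+0.002262i
Total Σ_m = +0.207367-0.000000i. Multiply by 0.966644: +0.200450-0.000000i. P_6(cos γ) = 0.200450

0.200450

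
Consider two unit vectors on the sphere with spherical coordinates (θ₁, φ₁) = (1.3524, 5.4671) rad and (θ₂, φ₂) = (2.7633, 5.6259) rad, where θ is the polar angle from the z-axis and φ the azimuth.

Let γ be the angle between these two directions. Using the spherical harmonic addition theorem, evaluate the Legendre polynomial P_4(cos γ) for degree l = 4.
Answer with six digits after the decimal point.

0.287783

Summing Y*_{l m}(θ₁,φ₁)·Y_{l m}(θ₂,φ₂) over m ∈ [−4, 4]; prefactor 4π/(2·4+1) = 1.396263:
  term(m=-4) = (0.002664, -0.001964)   from Y*(Ω₁)=(-0.398935, 0.049216), Y(Ω₂)=(-0.007177, 0.004037)
  term(m=-3) = (-0.013140, 0.006781)   from Y*(Ω₁)=(-0.194066, -0.161261), Y(Ω₂)=(0.022877, -0.053951)
  term(m=-2) = (-0.046815, 0.015389)   from Y*(Ω₁)=(0.013129, 0.213651), Y(Ω₂)=(0.058344, 0.222702)
  term(m=-1) = (0.130512, -0.020901)   from Y*(Ω₁)=(-0.183133, 0.194732), Y(Ω₂)=(-0.391434, -0.302095)
  term(m=+0) = (0.059666, 0.000000)   from Y*(Ω₁)=(0.176538, -0.000000), Y(Ω₂)=(0.337978, 0.000000)
  term(m=+1) = (0.130512, 0.020901)   from Y*(Ω₁)=(0.183133, 0.194732), Y(Ω₂)=(0.391434, -0.302095)
  term(m=+2) = (-0.046815, -0.015389)   from Y*(Ω₁)=(0.013129, -0.213651), Y(Ω₂)=(0.058344, -0.222702)
  term(m=+3) = (-0.013140, -0.006781)   from Y*(Ω₁)=(0.194066, -0.161261), Y(Ω₂)=(-0.022877, -0.053951)
  term(m=+4) = (0.002664, 0.001964)   from Y*(Ω₁)=(-0.398935, -0.049216), Y(Ω₂)=(-0.007177, -0.004037)
Total Σ_m = (0.206110, 0.000000). Multiply by 1.396263: (0.287783, 0.000000). P_4(cos γ) = 0.287783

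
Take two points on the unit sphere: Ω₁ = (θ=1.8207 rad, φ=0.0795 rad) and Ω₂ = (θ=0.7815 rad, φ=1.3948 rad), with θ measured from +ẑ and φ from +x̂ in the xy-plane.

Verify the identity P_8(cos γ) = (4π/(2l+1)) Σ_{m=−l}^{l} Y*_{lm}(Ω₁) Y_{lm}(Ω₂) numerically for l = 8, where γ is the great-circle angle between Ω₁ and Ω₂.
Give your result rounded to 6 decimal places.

0.273344

Expand P_8 via completeness: Σ_{m} conj(Y_{8,m}) at Ω₁ times Y_{8,m} at Ω₂ —
  m=-8: Y*=+0.322140+0.237850i  Y=+0.005061+0.030808i  product -0.005697+0.011128i
  m=-7: Y*=-0.347137-0.215949i  Y=-0.118707+0.041834i  product +0.050242+0.011113i
  m=-6: Y*=-0.022846-0.011807i  Y=-0.148416-0.262357i  product +0.000293+0.007746i
  m=-5: Y*=+0.329787+0.138461i  Y=+0.351552-0.290631i  product +0.156179-0.047170i
  m=-4: Y*=-0.098299-0.032357i  Y=+0.279442+0.237281i  product -0.019791-0.032367i
  m=-3: Y*=-0.297043-0.072219i  Y=+0.021692-0.037193i  product -0.009129+0.009481i
  m=-2: Y*=+0.154326+0.024747i  Y=+0.358185+0.131557i  product +0.052022+0.029167i
  m=-1: Y*=+0.276884+0.022059i  Y=-0.024871+0.139855i  product -0.009972+0.038175i
  m=+0: Y*=-0.170822-0.000000i  Y=+0.342500+0.000000i  product -0.058506-0.000000i
  m=+1: Y*=-0.276884+0.022059i  Y=+0.024871+0.139855i  product -0.009972-0.038175i
  m=+2: Y*=+0.154326-0.024747i  Y=+0.358185-0.131557i  product +0.052022-0.029167i
  m=+3: Y*=+0.297043-0.072219i  Y=-0.021692-0.037193i  product -0.009129-0.009481i
  m=+4: Y*=-0.098299+0.032357i  Y=+0.279442-0.237281i  product -0.019791+0.032367i
  m=+5: Y*=-0.329787+0.138461i  Y=-0.351552-0.290631i  product +0.156179+0.047170i
  m=+6: Y*=-0.022846+0.011807i  Y=-0.148416+0.262357i  product +0.000293-0.007746i
  m=+7: Y*=+0.347137-0.215949i  Y=+0.118707+0.041834i  product +0.050242-0.011113i
  m=+8: Y*=+0.322140-0.237850i  Y=+0.005061-0.030808i  product -0.005697-0.011128i
Total Σ_m = +0.369785+0.000000i. Multiply by 0.739198: +0.273344+0.000000i. P_8(cos γ) = 0.273344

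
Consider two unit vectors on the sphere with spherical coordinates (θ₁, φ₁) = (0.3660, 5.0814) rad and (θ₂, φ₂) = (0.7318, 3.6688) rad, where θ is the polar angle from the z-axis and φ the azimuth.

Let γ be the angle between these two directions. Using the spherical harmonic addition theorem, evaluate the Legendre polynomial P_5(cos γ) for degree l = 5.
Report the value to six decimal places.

-0.404749

Addition theorem: P_5(cos γ) = (4π/11) Σ_m Y*_{lm}(Ω₁) Y_{lm}(Ω₂), m = −5…5:
  term(m=-5) = (0.000120, 0.000118)   from Y*(Ω₁)=(0.002623, 0.000738), Y(Ω₂)=(0.054096, 0.029944)
  term(m=-4) = (0.003947, -0.002894)   from Y*(Ω₁)=(0.002127, 0.022382), Y(Ω₂)=(-0.111558, -0.186939)
  term(m=-3) = (-0.020390, -0.039689)   from Y*(Ω₁)=(-0.097111, 0.048569), Y(Ω₂)=(0.004449, 0.410924)
  term(m=-2) = (-0.115733, 0.037890)   from Y*(Ω₁)=(-0.242283, -0.220349), Y(Ω₂)=(0.183592, -0.323358)
  term(m=-1) = (-0.005800, -0.036359)   from Y*(Ω₁)=(0.196724, -0.508692), Y(Ω₂)=(0.058341, -0.033965)
  term(m=+0) = (-0.078584, 0.000000)   from Y*(Ω₁)=(0.203228, -0.000000), Y(Ω₂)=(-0.386678, 0.000000)
  term(m=+1) = (-0.005800, 0.036359)   from Y*(Ω₁)=(-0.196724, -0.508692), Y(Ω₂)=(-0.058341, -0.033965)
  term(m=+2) = (-0.115733, -0.037890)   from Y*(Ω₁)=(-0.242283, 0.220349), Y(Ω₂)=(0.183592, 0.323358)
  term(m=+3) = (-0.020390, 0.039689)   from Y*(Ω₁)=(0.097111, 0.048569), Y(Ω₂)=(-0.004449, 0.410924)
  term(m=+4) = (0.003947, 0.002894)   from Y*(Ω₁)=(0.002127, -0.022382), Y(Ω₂)=(-0.111558, 0.186939)
  term(m=+5) = (0.000120, -0.000118)   from Y*(Ω₁)=(-0.002623, 0.000738), Y(Ω₂)=(-0.054096, 0.029944)
Σ over m = (-0.354298, -0.000000); ×(4π/11) → (-0.404749, -0.000000). Real part: -0.404749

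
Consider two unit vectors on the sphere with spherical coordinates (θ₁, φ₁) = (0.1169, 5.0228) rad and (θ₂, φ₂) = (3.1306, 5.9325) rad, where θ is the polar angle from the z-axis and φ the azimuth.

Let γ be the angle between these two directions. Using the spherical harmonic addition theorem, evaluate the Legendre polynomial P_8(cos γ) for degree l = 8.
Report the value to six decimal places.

Addition theorem: P_8(cos γ) = (4π/17) Σ_m Y*_{lm}(Ω₁) Y_{lm}(Ω₂), m = −8…8:
  [-8]  conj(Y_{8,-8})(Ω₁) = -0.00000 + 0.00000j ; Y_{8,-8}(Ω₂) = -0.00000 + 0.00000j ; Δ = 0.00000 - 0.00000j
  [-7]  conj(Y_{8,-7})(Ω₁) = -0.00000 - 0.00000j ; Y_{8,-7}(Ω₂) = 0.00000 - 0.00000j ; Δ = -0.00000 + 0.00000j
  [-6]  conj(Y_{8,-6})(Ω₁) = 0.00000 - 0.00001j ; Y_{8,-6}(Ω₂) = -0.00000 + 0.00000j ; Δ = 0.00000 + 0.00000j
  [-5]  conj(Y_{8,-5})(Ω₁) = 0.00021 - 0.00000j ; Y_{8,-5}(Ω₂) = 0.00000 - 0.00000j ; Δ = 0.00000 - 0.00000j
  [-4]  conj(Y_{8,-4})(Ω₁) = 0.00078 + 0.00229j ; Y_{8,-4}(Ω₂) = 0.00000 + 0.00000j ; Δ = -0.00000 + 0.00000j
  [-3]  conj(Y_{8,-3})(Ω₁) = -0.01690 + 0.01257j ; Y_{8,-3}(Ω₂) = -0.00001 - 0.00002j ; Δ = 0.00000 + 0.00000j
  [-2]  conj(Y_{8,-2})(Ω₁) = -0.10585 - 0.07570j ; Y_{8,-2}(Ω₂) = 0.00095 + 0.00080j ; Δ = -0.00004 - 0.00016j
  [-1]  conj(Y_{8,-1})(Ω₁) = 0.15558 - 0.48500j ; Y_{8,-1}(Ω₂) = -0.05089 - 0.01862j ; Δ = -0.01695 + 0.02178j
  [+0]  conj(Y_{8,0})(Ω₁) = 0.89397 + 0.00000j ; Y_{8,0}(Ω₂) = 1.16058 + 0.00000j ; Δ = 1.03753 + 0.00000j
  [+1]  conj(Y_{8,1})(Ω₁) = -0.15558 - 0.48500j ; Y_{8,1}(Ω₂) = 0.05089 - 0.01862j ; Δ = -0.01695 - 0.02178j
  [+2]  conj(Y_{8,2})(Ω₁) = -0.10585 + 0.07570j ; Y_{8,2}(Ω₂) = 0.00095 - 0.00080j ; Δ = -0.00004 + 0.00016j
  [+3]  conj(Y_{8,3})(Ω₁) = 0.01690 + 0.01257j ; Y_{8,3}(Ω₂) = 0.00001 - 0.00002j ; Δ = 0.00000 - 0.00000j
  [+4]  conj(Y_{8,4})(Ω₁) = 0.00078 - 0.00229j ; Y_{8,4}(Ω₂) = 0.00000 - 0.00000j ; Δ = -0.00000 - 0.00000j
  [+5]  conj(Y_{8,5})(Ω₁) = -0.00021 - 0.00000j ; Y_{8,5}(Ω₂) = -0.00000 - 0.00000j ; Δ = 0.00000 + 0.00000j
  [+6]  conj(Y_{8,6})(Ω₁) = 0.00000 + 0.00001j ; Y_{8,6}(Ω₂) = -0.00000 - 0.00000j ; Δ = 0.00000 - 0.00000j
  [+7]  conj(Y_{8,7})(Ω₁) = 0.00000 - 0.00000j ; Y_{8,7}(Ω₂) = -0.00000 - 0.00000j ; Δ = -0.00000 - 0.00000j
  [+8]  conj(Y_{8,8})(Ω₁) = -0.00000 - 0.00000j ; Y_{8,8}(Ω₂) = -0.00000 - 0.00000j ; Δ = 0.00000 + 0.00000j
Total Σ_m = 1.00356 - 0.00000j. Multiply by 0.739198: 0.74183 - 0.00000j. P_8(cos γ) = 0.741828

0.741828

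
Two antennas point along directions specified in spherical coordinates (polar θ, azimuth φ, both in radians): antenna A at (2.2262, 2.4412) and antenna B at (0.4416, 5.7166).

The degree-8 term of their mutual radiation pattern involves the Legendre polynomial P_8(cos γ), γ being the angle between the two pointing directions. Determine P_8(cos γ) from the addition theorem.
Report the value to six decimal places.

Expand P_8 via completeness: Σ_{m} conj(Y_{8,m}) at Ω₁ times Y_{8,m} at Ω₂ —
  m=-8: 0.06255 + 0.05058j × -0.00010 - 0.00056j = 0.00002 - 0.00004j  (running Σ = 0.00002 - 0.00004j)
  m=-7: 0.04680 + 0.24290j × -0.00330 - 0.00356j = 0.00071 - 0.00097j  (running Σ = 0.00073 - 0.00101j)
  m=-6: -0.20862 + 0.37294j × -0.02498 - 0.00659j = 0.00767 - 0.00794j  (running Σ = 0.00840 - 0.00895j)
  m=-5: -0.37358 + 0.14078j × -0.09248 + 0.02949j = 0.03040 - 0.02404j  (running Σ = 0.03880 - 0.03298j)
  m=-4: -0.03919 - 0.01386j × -0.16760 + 0.20079j = 0.00935 - 0.00554j  (running Σ = 0.04815 - 0.03853j)
  m=-3: 0.17131 + 0.29213j × -0.06186 + 0.47703j = -0.14995 + 0.06365j  (running Σ = -0.10180 + 0.02512j)
  m=-2: -0.03924 + 0.22857j × 0.21280 + 0.45481j = -0.11230 + 0.03079j  (running Σ = -0.21411 + 0.05591j)
  m=-1: 0.18626 - 0.15701j × 0.03437 + 0.02187j = 0.00983 - 0.00132j  (running Σ = -0.20427 + 0.05459j)
  m=0: 0.27281 + 0.00000j × -0.47479 + 0.00000j = -0.12953 + 0.00000j  (running Σ = -0.33380 + 0.05459j)
  m=1: -0.18626 - 0.15701j × -0.03437 + 0.02187j = 0.00983 + 0.00132j  (running Σ = -0.32396 + 0.05591j)
  m=2: -0.03924 - 0.22857j × 0.21280 - 0.45481j = -0.11230 - 0.03079j  (running Σ = -0.43627 + 0.02512j)
  m=3: -0.17131 + 0.29213j × 0.06186 + 0.47703j = -0.14995 - 0.06365j  (running Σ = -0.58622 - 0.03853j)
  m=4: -0.03919 + 0.01386j × -0.16760 - 0.20079j = 0.00935 + 0.00554j  (running Σ = -0.57687 - 0.03298j)
  m=5: 0.37358 + 0.14078j × 0.09248 + 0.02949j = 0.03040 + 0.02404j  (running Σ = -0.54647 - 0.00895j)
  m=6: -0.20862 - 0.37294j × -0.02498 + 0.00659j = 0.00767 + 0.00794j  (running Σ = -0.53880 - 0.00101j)
  m=7: -0.04680 + 0.24290j × 0.00330 - 0.00356j = 0.00071 + 0.00097j  (running Σ = -0.53809 - 0.00004j)
  m=8: 0.06255 - 0.05058j × -0.00010 + 0.00056j = 0.00002 + 0.00004j  (running Σ = -0.53807 + 0.00000j)
Accumulated sum -0.53807 + 0.00000j; after 4π/(2l+1) scaling, -0.39774 + 0.00000j ⇒ P_8 = -0.397741

-0.397741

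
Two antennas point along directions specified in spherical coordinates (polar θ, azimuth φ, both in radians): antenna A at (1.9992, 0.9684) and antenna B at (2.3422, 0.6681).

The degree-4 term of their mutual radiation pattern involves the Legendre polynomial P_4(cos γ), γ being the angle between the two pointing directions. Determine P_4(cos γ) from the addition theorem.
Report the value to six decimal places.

Term-by-term m-sum for l=4 (normalisation 4π/9 = 1.396263):
  m=-4: (-0.225362, -0.202497) × (-0.104278, -0.052864) = (0.012796, 0.033029)  (running Σ = (0.012796, 0.033029))
  m=-3: (0.380472, -0.091654) × (0.135068, 0.291806) = (0.078135, 0.098644)  (running Σ = (0.090930, 0.131674))
  m=-2: (-0.020606, 0.053763) × (0.096005, -0.401702) = (0.019618, 0.013439)  (running Σ = (0.110549, 0.145112))
  m=-1: (0.181518, 0.263964) × (-0.074626, 0.058893) = (-0.029092, -0.009009)  (running Σ = (0.081457, 0.136104))
  m=0: (-0.120050, -0.000000) × (-0.350479, 0.000000) = (0.042075, 0.000000)  (running Σ = (0.123532, 0.136104))
  m=1: (-0.181518, 0.263964) × (0.074626, 0.058893) = (-0.029092, 0.009009)  (running Σ = (0.094440, 0.145112))
  m=2: (-0.020606, -0.053763) × (0.096005, 0.401702) = (0.019618, -0.013439)  (running Σ = (0.114059, 0.131674))
  m=3: (-0.380472, -0.091654) × (-0.135068, 0.291806) = (0.078135, -0.098644)  (running Σ = (0.192193, 0.033029))
  m=4: (-0.225362, 0.202497) × (-0.104278, 0.052864) = (0.012796, -0.033029)  (running Σ = (0.204989, 0.000000))
Total Σ_m = (0.204989, 0.000000). Multiply by 1.396263: (0.286219, 0.000000). P_4(cos γ) = 0.286219

0.286219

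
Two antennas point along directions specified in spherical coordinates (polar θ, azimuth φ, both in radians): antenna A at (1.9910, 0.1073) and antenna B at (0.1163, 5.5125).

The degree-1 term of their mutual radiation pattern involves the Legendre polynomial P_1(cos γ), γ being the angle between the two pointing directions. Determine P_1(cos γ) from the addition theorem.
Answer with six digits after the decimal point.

Addition theorem: P_1(cos γ) = (4π/3) Σ_m Y*_{lm}(Ω₁) Y_{lm}(Ω₂), m = −1…1:
  m=-1: (0.313624, 0.033782) × (0.028762, 0.027928) = (0.008077, 0.009731)  (running Σ = (0.008077, 0.009731))
  m=0: (-0.199324, -0.000000) × (0.485302, 0.000000) = (-0.096732, -0.000000)  (running Σ = (-0.088655, 0.009731))
  m=1: (-0.313624, 0.033782) × (-0.028762, 0.027928) = (0.008077, -0.009731)  (running Σ = (-0.080578, 0.000000))
Σ over m = (-0.080578, 0.000000); ×(4π/3) → (-0.337524, 0.000000). Real part: -0.337524

-0.337524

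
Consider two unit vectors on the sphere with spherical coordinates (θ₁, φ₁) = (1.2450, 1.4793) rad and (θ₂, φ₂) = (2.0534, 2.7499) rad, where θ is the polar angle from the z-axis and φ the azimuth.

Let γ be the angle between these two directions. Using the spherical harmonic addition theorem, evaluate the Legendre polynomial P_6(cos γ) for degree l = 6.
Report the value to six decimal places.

-0.249299

Expand P_6 via completeness: Σ_{m} conj(Y_{6,m}) at Ω₁ times Y_{6,m} at Ω₂ —
  m=-6: Y*=(-0.297983, 0.182276)  Y=(-0.164003, 0.165996)  product (0.018613, -0.079358)
  m=-5: Y*=(0.180561, 0.366759)  Y=(-0.160100, 0.392085)  product (-0.172709, 0.012077)
  m=-4: Y*=(0.034044, -0.013048)  Y=(0.001211, 0.300725)  product (0.003965, 0.010222)
  m=-3: Y*=(0.090013, 0.319650)  Y=(-0.051092, -0.122302)  product (0.034495, -0.027340)
  m=-2: Y*=(0.143042, -0.026472)  Y=(-0.243712, -0.242733)  product (-0.041287, -0.028270)
  m=-1: Y*=(0.025945, 0.282771)  Y=(0.010875, 0.004492)  product (-0.000988, 0.003192)
  m=+0: Y*=(0.171570, -0.000000)  Y=(0.337582, 0.000000)  product (0.057919, 0.000000)
  m=+1: Y*=(-0.025945, 0.282771)  Y=(-0.010875, 0.004492)  product (-0.000988, -0.003192)
  m=+2: Y*=(0.143042, 0.026472)  Y=(-0.243712, 0.242733)  product (-0.041287, 0.028270)
  m=+3: Y*=(-0.090013, 0.319650)  Y=(0.051092, -0.122302)  product (0.034495, 0.027340)
  m=+4: Y*=(0.034044, 0.013048)  Y=(0.001211, -0.300725)  product (0.003965, -0.010222)
  m=+5: Y*=(-0.180561, 0.366759)  Y=(0.160100, 0.392085)  product (-0.172709, -0.012077)
  m=+6: Y*=(-0.297983, -0.182276)  Y=(-0.164003, -0.165996)  product (0.018613, 0.079358)
Accumulated sum (-0.257902, 0.000000); after 4π/(2l+1) scaling, (-0.249299, 0.000000) ⇒ P_6 = -0.249299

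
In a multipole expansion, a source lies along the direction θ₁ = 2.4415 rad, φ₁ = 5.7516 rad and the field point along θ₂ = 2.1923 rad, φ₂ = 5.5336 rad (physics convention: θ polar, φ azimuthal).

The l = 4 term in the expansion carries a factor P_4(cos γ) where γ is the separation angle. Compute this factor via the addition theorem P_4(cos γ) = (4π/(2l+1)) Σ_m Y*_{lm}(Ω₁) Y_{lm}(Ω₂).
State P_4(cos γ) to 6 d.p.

Expand P_4 via completeness: Σ_{m} conj(Y_{4,m}) at Ω₁ times Y_{4,m} at Ω₂ —
  term(m=-4) = (0.009484, 0.011287)   from Y*(Ω₁)=(-0.040217, -0.064787), Y(Ω₂)=(-0.191357, 0.027601)
  term(m=-3) = (0.079577, 0.060998)   from Y*(Ω₁)=(0.006133, 0.255944), Y(Ω₂)=(0.245637, -0.305028)
  term(m=-2) = (0.118256, 0.055096)   from Y*(Ω₁)=(0.208868, -0.375495), Y(Ω₂)=(0.021729, 0.302846)
  term(m=-1) = (-0.034960, -0.007744)   from Y*(Ω₁)=(-0.219879, 0.129300), Y(Ω₂)=(0.102752, 0.095644)
  term(m=+0) = (0.090650, 0.000000)   from Y*(Ω₁)=(-0.272218, -0.000000), Y(Ω₂)=(-0.333004, 0.000000)
  term(m=+1) = (-0.034960, 0.007744)   from Y*(Ω₁)=(0.219879, 0.129300), Y(Ω₂)=(-0.102752, 0.095644)
  term(m=+2) = (0.118256, -0.055096)   from Y*(Ω₁)=(0.208868, 0.375495), Y(Ω₂)=(0.021729, -0.302846)
  term(m=+3) = (0.079577, -0.060998)   from Y*(Ω₁)=(-0.006133, 0.255944), Y(Ω₂)=(-0.245637, -0.305028)
  term(m=+4) = (0.009484, -0.011287)   from Y*(Ω₁)=(-0.040217, 0.064787), Y(Ω₂)=(-0.191357, -0.027601)
Accumulated sum (0.435363, -0.000000); after 4π/(2l+1) scaling, (0.607882, -0.000000) ⇒ P_4 = 0.607882

0.607882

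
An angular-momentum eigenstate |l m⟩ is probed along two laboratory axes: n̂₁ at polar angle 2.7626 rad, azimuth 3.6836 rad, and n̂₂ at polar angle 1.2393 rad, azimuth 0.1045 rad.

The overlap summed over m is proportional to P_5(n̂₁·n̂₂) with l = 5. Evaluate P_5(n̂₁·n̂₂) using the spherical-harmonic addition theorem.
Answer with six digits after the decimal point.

0.199624

Addition theorem: P_5(cos γ) = (4π/11) Σ_m Y*_{lm}(Ω₁) Y_{lm}(Ω₂), m = −5…5:
  [-5]  conj(Y_{5,-5})(Ω₁) = +0.002923-0.001346i ; Y_{5,-5}(Ω₂) = +0.304008-0.175074i ; Δ = +0.000653-0.000921i
  [-4]  conj(Y_{5,-4})(Ω₁) = +0.014369-0.021128i ; Y_{5,-4}(Ω₂) = +0.348969-0.155004i ; Δ = +0.001739-0.009600i
  [-3]  conj(Y_{5,-3})(Ω₁) = +0.006545-0.118401i ; Y_{5,-3}(Ω₂) = -0.012990+0.004211i ; Δ = +0.000414+0.001566i
  [-2]  conj(Y_{5,-2})(Ω₁) = -0.160241-0.302763i ; Y_{5,-2}(Ω₂) = -0.329122+0.069806i ; Δ = +0.073873+0.088460i
  [-1]  conj(Y_{5,-1})(Ω₁) = -0.462974-0.278785i ; Y_{5,-1}(Ω₂) = -0.074488+0.007812i ; Δ = +0.036664+0.017149i
  [+0]  conj(Y_{5,0})(Ω₁) = -0.164580-0.000000i ; Y_{5,0}(Ω₂) = +0.315622+0.000000i ; Δ = -0.051945-0.000000i
  [+1]  conj(Y_{5,1})(Ω₁) = +0.462974-0.278785i ; Y_{5,1}(Ω₂) = +0.074488+0.007812i ; Δ = +0.036664-0.017149i
  [+2]  conj(Y_{5,2})(Ω₁) = -0.160241+0.302763i ; Y_{5,2}(Ω₂) = -0.329122-0.069806i ; Δ = +0.073873-0.088460i
  [+3]  conj(Y_{5,3})(Ω₁) = -0.006545-0.118401i ; Y_{5,3}(Ω₂) = +0.012990+0.004211i ; Δ = +0.000414-0.001566i
  [+4]  conj(Y_{5,4})(Ω₁) = +0.014369+0.021128i ; Y_{5,4}(Ω₂) = +0.348969+0.155004i ; Δ = +0.001739+0.009600i
  [+5]  conj(Y_{5,5})(Ω₁) = -0.002923-0.001346i ; Y_{5,5}(Ω₂) = -0.304008-0.175074i ; Δ = +0.000653+0.000921i
Accumulated sum +0.174741+0.000000i; after 4π/(2l+1) scaling, +0.199624+0.000000i ⇒ P_5 = 0.199624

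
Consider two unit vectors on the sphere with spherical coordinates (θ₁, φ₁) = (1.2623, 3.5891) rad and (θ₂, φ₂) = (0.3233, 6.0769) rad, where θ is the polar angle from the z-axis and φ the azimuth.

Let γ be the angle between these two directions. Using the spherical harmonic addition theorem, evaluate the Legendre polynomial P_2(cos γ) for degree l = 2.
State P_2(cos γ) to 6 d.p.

-0.496599

Addition theorem: P_2(cos γ) = (4π/5) Σ_m Y*_{lm}(Ω₁) Y_{lm}(Ω₂), m = −2…2:
  [-2]  conj(Y_{2,-2})(Ω₁) = 0.21934 + 0.27359j ; Y_{2,-2}(Ω₂) = 0.03572 + 0.01563j ; Δ = 0.00356 + 0.01320j
  [-1]  conj(Y_{2,-1})(Ω₁) = -0.20148 - 0.09671j ; Y_{2,-1}(Ω₂) = 0.22779 + 0.04767j ; Δ = -0.04129 - 0.03163j
  [+0]  conj(Y_{2,0})(Ω₁) = -0.22816 + 0.00000j ; Y_{2,0}(Ω₂) = 0.53528 + 0.00000j ; Δ = -0.12213 + 0.00000j
  [+1]  conj(Y_{2,1})(Ω₁) = 0.20148 - 0.09671j ; Y_{2,1}(Ω₂) = -0.22779 + 0.04767j ; Δ = -0.04129 + 0.03163j
  [+2]  conj(Y_{2,2})(Ω₁) = 0.21934 - 0.27359j ; Y_{2,2}(Ω₂) = 0.03572 - 0.01563j ; Δ = 0.00356 - 0.01320j
Total Σ_m = -0.19759 + 0.00000j. Multiply by 2.513274: -0.49660 + 0.00000j. P_2(cos γ) = -0.496599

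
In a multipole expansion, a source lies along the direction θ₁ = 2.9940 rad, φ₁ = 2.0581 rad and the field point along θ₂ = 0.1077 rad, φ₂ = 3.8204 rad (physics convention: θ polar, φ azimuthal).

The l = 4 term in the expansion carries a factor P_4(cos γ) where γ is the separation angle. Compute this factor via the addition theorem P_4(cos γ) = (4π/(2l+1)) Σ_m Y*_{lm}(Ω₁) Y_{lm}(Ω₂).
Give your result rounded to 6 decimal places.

Expand P_4 via completeness: Σ_{m} conj(Y_{4,m}) at Ω₁ times Y_{4,m} at Ω₂ —
  [-4]  conj(Y_{4,-4})(Ω₁) = -0.00008 + 0.00019j ; Y_{4,-4}(Ω₂) = -0.00005 - 0.00002j ; Δ = 0.00000 - 0.00000j
  [-3]  conj(Y_{4,-3})(Ω₁) = -0.00391 + 0.00043j ; Y_{4,-3}(Ω₂) = 0.00069 + 0.00138j ; Δ = -0.00000 - 0.00001j
  [-2]  conj(Y_{4,-2})(Ω₁) = -0.02376 - 0.03501j ; Y_{4,-2}(Ω₂) = 0.00484 - 0.02236j ; Δ = -0.00090 + 0.00036j
  [-1]  conj(Y_{4,-1})(Ω₁) = 0.12401 - 0.23401j ; Y_{4,-1}(Ω₂) = -0.15422 + 0.12441j ; Δ = 0.00999 + 0.05152j
  [+0]  conj(Y_{4,0})(Ω₁) = 0.75651 + 0.00000j ; Y_{4,0}(Ω₂) = 0.79789 + 0.00000j ; Δ = 0.60361 + 0.00000j
  [+1]  conj(Y_{4,1})(Ω₁) = -0.12401 - 0.23401j ; Y_{4,1}(Ω₂) = 0.15422 + 0.12441j ; Δ = 0.00999 - 0.05152j
  [+2]  conj(Y_{4,2})(Ω₁) = -0.02376 + 0.03501j ; Y_{4,2}(Ω₂) = 0.00484 + 0.02236j ; Δ = -0.00090 - 0.00036j
  [+3]  conj(Y_{4,3})(Ω₁) = 0.00391 + 0.00043j ; Y_{4,3}(Ω₂) = -0.00069 + 0.00138j ; Δ = -0.00000 + 0.00001j
  [+4]  conj(Y_{4,4})(Ω₁) = -0.00008 - 0.00019j ; Y_{4,4}(Ω₂) = -0.00005 + 0.00002j ; Δ = 0.00000 + 0.00000j
Σ over m = 0.62178 + 0.00000j; ×(4π/9) → 0.86817 + 0.00000j. Real part: 0.868171

0.868171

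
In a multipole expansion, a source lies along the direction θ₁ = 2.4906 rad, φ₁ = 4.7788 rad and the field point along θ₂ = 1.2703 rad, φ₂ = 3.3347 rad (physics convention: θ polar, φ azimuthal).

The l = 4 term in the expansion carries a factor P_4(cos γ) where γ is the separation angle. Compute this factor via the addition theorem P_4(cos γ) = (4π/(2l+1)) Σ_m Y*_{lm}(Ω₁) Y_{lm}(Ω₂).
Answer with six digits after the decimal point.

0.279233

Expand P_4 via completeness: Σ_{m} conj(Y_{4,m}) at Ω₁ times Y_{4,m} at Ω₂ —
  term(m=-4) = +0.019219-0.010669i   from Y*(Ω₁)=+0.057579+0.015666i, Y(Ω₂)=+0.263845-0.257089i
  term(m=-3) = +0.026540+0.066432i   from Y*(Ω₁)=+0.043850-0.217176i, Y(Ω₂)=-0.270198+0.176763i
  term(m=-2) = +0.048136-0.012465i   from Y*(Ω₁)=-0.417573-0.055791i, Y(Ω₂)=-0.109336+0.044460i
  term(m=-1) = +0.013151+0.103240i   from Y*(Ω₁)=-0.021635+0.325288i, Y(Ω₂)=+0.313304-0.061265i
  term(m=+0) = -0.014107-0.000000i   from Y*(Ω₁)=-0.208276-0.000000i, Y(Ω₂)=+0.067732+0.000000i
  term(m=+1) = +0.013151-0.103240i   from Y*(Ω₁)=+0.021635+0.325288i, Y(Ω₂)=-0.313304-0.061265i
  term(m=+2) = +0.048136+0.012465i   from Y*(Ω₁)=-0.417573+0.055791i, Y(Ω₂)=-0.109336-0.044460i
  term(m=+3) = +0.026540-0.066432i   from Y*(Ω₁)=-0.043850-0.217176i, Y(Ω₂)=+0.270198+0.176763i
  term(m=+4) = +0.019219+0.010669i   from Y*(Ω₁)=+0.057579-0.015666i, Y(Ω₂)=+0.263845+0.257089i
Σ over m = +0.199986+0.000000i; ×(4π/9) → +0.279233+0.000000i. Real part: 0.279233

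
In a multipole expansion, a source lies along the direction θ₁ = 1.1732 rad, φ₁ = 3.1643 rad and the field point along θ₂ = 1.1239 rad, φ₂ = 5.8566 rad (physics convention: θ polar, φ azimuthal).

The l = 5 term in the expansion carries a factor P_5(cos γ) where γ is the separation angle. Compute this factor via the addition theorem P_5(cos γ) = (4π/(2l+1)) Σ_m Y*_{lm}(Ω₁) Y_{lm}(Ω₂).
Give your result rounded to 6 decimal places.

0.106831

Expand P_5 via completeness: Σ_{m} conj(Y_{5,m}) at Ω₁ times Y_{5,m} at Ω₂ —
  [-5]  conj(Y_{5,-5})(Ω₁) = -0.30724 - 0.03503j ; Y_{5,-5}(Ω₂) = -0.14753 + 0.23421j ; Δ = 0.05353 - 0.06679j
  [-4]  conj(Y_{5,-4})(Ω₁) = 0.40898 + 0.03725j ; Y_{5,-4}(Ω₂) = -0.05669 + 0.41564j ; Δ = -0.03867 + 0.16788j
  [-3]  conj(Y_{5,-3})(Ω₁) = -0.09450 - 0.00645j ; Y_{5,-3}(Ω₂) = 0.04957 + 0.16549j ; Δ = -0.00362 - 0.01596j
  [-2]  conj(Y_{5,-2})(Ω₁) = -0.30662 - 0.01393j ; Y_{5,-2}(Ω₂) = -0.17222 - 0.19730j ; Δ = 0.05006 + 0.06290j
  [-1]  conj(Y_{5,-1})(Ω₁) = 0.18508 + 0.00420j ; Y_{5,-1}(Ω₂) = -0.23198 - 0.10543j ; Δ = -0.04249 - 0.02049j
  [+0]  conj(Y_{5,0})(Ω₁) = 0.26814 + 0.00000j ; Y_{5,0}(Ω₂) = 0.20842 + 0.00000j ; Δ = 0.05589 + 0.00000j
  [+1]  conj(Y_{5,1})(Ω₁) = -0.18508 + 0.00420j ; Y_{5,1}(Ω₂) = 0.23198 - 0.10543j ; Δ = -0.04249 + 0.02049j
  [+2]  conj(Y_{5,2})(Ω₁) = -0.30662 + 0.01393j ; Y_{5,2}(Ω₂) = -0.17222 + 0.19730j ; Δ = 0.05006 - 0.06290j
  [+3]  conj(Y_{5,3})(Ω₁) = 0.09450 - 0.00645j ; Y_{5,3}(Ω₂) = -0.04957 + 0.16549j ; Δ = -0.00362 + 0.01596j
  [+4]  conj(Y_{5,4})(Ω₁) = 0.40898 - 0.03725j ; Y_{5,4}(Ω₂) = -0.05669 - 0.41564j ; Δ = -0.03867 - 0.16788j
  [+5]  conj(Y_{5,5})(Ω₁) = 0.30724 - 0.03503j ; Y_{5,5}(Ω₂) = 0.14753 + 0.23421j ; Δ = 0.05353 + 0.06679j
Accumulated sum 0.09351 + 0.00000j; after 4π/(2l+1) scaling, 0.10683 + 0.00000j ⇒ P_5 = 0.106831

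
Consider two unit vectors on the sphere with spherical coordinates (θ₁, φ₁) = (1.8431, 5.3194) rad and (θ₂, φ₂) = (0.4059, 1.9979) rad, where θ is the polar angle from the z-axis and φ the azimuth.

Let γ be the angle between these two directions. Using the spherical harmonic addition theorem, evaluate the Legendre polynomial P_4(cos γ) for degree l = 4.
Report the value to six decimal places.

-0.420628

Summing Y*_{l m}(θ₁,φ₁)·Y_{l m}(θ₂,φ₂) over m ∈ [−4, 4]; prefactor 4π/(2·4+1) = 1.396263:
  m=-4: -0.28792 + 0.24926j × -0.00148 - 0.01065j = 0.00308 + 0.00270j  (running Σ = 0.00308 + 0.00270j)
  m=-3: 0.29141 + 0.07448j × 0.06784 + 0.02021j = 0.01827 + 0.01094j  (running Σ = 0.02135 + 0.01364j)
  m=-2: 0.05350 + 0.14355j × -0.16815 + 0.19304j = -0.03671 - 0.01381j  (running Σ = -0.01536 - 0.00017j)
  m=-1: 0.17432 - 0.25100j × -0.20678 - 0.45434j = -0.15009 - 0.02730j  (running Σ = -0.16545 - 0.02746j)
  m=0: 0.10717 + 0.00000j × 0.27658 + 0.00000j = 0.02964 + 0.00000j  (running Σ = -0.13581 - 0.02746j)
  m=1: -0.17432 - 0.25100j × 0.20678 - 0.45434j = -0.15009 + 0.02730j  (running Σ = -0.28589 - 0.00017j)
  m=2: 0.05350 - 0.14355j × -0.16815 - 0.19304j = -0.03671 + 0.01381j  (running Σ = -0.32260 + 0.01364j)
  m=3: -0.29141 + 0.07448j × -0.06784 + 0.02021j = 0.01827 - 0.01094j  (running Σ = -0.30433 + 0.00270j)
  m=4: -0.28792 - 0.24926j × -0.00148 + 0.01065j = 0.00308 - 0.00270j  (running Σ = -0.30125 - 0.00000j)
Accumulated sum -0.30125 - 0.00000j; after 4π/(2l+1) scaling, -0.42063 - 0.00000j ⇒ P_4 = -0.420628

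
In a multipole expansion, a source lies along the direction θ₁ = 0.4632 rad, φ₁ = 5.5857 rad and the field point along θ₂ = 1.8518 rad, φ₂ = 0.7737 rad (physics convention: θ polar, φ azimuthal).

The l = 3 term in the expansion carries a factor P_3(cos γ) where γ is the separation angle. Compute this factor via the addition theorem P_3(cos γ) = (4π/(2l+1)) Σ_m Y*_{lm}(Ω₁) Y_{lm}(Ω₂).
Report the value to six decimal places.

Addition theorem: P_3(cos γ) = (4π/7) Σ_m Y*_{lm}(Ω₁) Y_{lm}(Ω₂), m = −3…3:
  m=-3: (-0.018546, -0.032267) × (-0.252309, -0.270671) = (-0.004054, 0.013161)  (running Σ = (-0.004054, 0.013161))
  m=-2: (0.031929, -0.179718) × (-0.006120, 0.261549) = (0.046810, 0.009451)  (running Σ = (0.042755, 0.022612))
  m=-1: (0.332231, -0.278409) × (-0.136703, 0.133542) = (-0.008238, 0.082426)  (running Σ = (0.034517, 0.105038))
  m=0: (0.334451, -0.000000) × (0.270673, 0.000000) = (0.090527, 0.000000)  (running Σ = (0.125044, 0.105038))
  m=1: (-0.332231, -0.278409) × (0.136703, 0.133542) = (-0.008238, -0.082426)  (running Σ = (0.116806, 0.022612))
  m=2: (0.031929, 0.179718) × (-0.006120, -0.261549) = (0.046810, -0.009451)  (running Σ = (0.163616, 0.013161))
  m=3: (0.018546, -0.032267) × (0.252309, -0.270671) = (-0.004054, -0.013161)  (running Σ = (0.159561, -0.000000))
Accumulated sum (0.159561, -0.000000); after 4π/(2l+1) scaling, (0.286444, -0.000000) ⇒ P_3 = 0.286444

0.286444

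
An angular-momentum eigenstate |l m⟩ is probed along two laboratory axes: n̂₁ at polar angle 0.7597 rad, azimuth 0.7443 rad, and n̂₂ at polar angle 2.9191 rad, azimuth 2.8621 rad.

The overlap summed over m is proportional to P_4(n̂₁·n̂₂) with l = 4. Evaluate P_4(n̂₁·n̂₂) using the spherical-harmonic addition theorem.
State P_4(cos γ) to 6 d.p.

-0.271360

Addition theorem: P_4(cos γ) = (4π/9) Σ_m Y*_{lm}(Ω₁) Y_{lm}(Ω₂), m = −4…4:
  m=-4: -0.09822 + 0.01629j × 0.00046 + 0.00094j = -0.00006 - 0.00009j  (running Σ = -0.00006 - 0.00009j)
  m=-3: -0.18225 + 0.23381j × 0.00877 + 0.00975j = -0.00388 + 0.00027j  (running Σ = -0.00394 + 0.00019j)
  m=-2: 0.03491 + 0.42377j × 0.07815 + 0.04888j = -0.01799 + 0.03482j  (running Σ = -0.02193 + 0.03501j)
  m=-1: 0.11813 + 0.10879j × 0.35811 + 0.10278j = 0.03112 + 0.05110j  (running Σ = 0.00919 + 0.08611j)
  m=0: -0.32777 + 0.00000j × 0.64903 + 0.00000j = -0.21273 + 0.00000j  (running Σ = -0.20354 + 0.08611j)
  m=1: -0.11813 + 0.10879j × -0.35811 + 0.10278j = 0.03112 - 0.05110j  (running Σ = -0.17242 + 0.03501j)
  m=2: 0.03491 - 0.42377j × 0.07815 - 0.04888j = -0.01799 - 0.03482j  (running Σ = -0.19041 + 0.00019j)
  m=3: 0.18225 + 0.23381j × -0.00877 + 0.00975j = -0.00388 - 0.00027j  (running Σ = -0.19429 - 0.00009j)
  m=4: -0.09822 - 0.01629j × 0.00046 - 0.00094j = -0.00006 + 0.00009j  (running Σ = -0.19435 - 0.00000j)
Accumulated sum -0.19435 - 0.00000j; after 4π/(2l+1) scaling, -0.27136 - 0.00000j ⇒ P_4 = -0.271360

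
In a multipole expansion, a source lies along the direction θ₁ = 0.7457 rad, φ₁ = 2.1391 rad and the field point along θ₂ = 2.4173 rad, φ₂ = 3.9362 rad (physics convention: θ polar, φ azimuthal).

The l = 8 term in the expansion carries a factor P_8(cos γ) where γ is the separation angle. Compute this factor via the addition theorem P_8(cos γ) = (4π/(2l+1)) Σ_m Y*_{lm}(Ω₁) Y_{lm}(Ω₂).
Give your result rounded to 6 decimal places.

0.304359

Term-by-term m-sum for l=8 (normalisation 4π/17 = 0.739198):
  [-8]  conj(Y_{8,-8})(Ω₁) = (-0.003824, -0.022829) ; Y_{8,-8}(Ω₂) = (0.019100, -0.001410) ; Δ = (-0.000105, -0.000431)
  [-7]  conj(Y_{8,-7})(Ω₁) = (-0.074416, 0.067170) ; Y_{8,-7}(Ω₂) = (0.065047, 0.057158) ; Δ = (-0.008680, 0.000116)
  [-6]  conj(Y_{8,-6})(Ω₁) = (0.251214, 0.069047) ; Y_{8,-6}(Ω₂) = (0.013044, 0.235834) ; Δ = (-0.013007, 0.060145)
  [-5]  conj(Y_{8,-5})(Ω₁) = (-0.129347, -0.418035) ; Y_{8,-5}(Ω₂) = (-0.283786, 0.311202) ; Δ = (0.166800, 0.078379)
  [-4]  conj(Y_{8,-4})(Ω₁) = (-0.273210, 0.322779) ; Y_{8,-4}(Ω₂) = (-0.447601, 0.016496) ; Δ = (0.116965, -0.148983)
  [-3]  conj(Y_{8,-3})(Ω₁) = (0.064920, 0.008759) ; Y_{8,-3}(Ω₂) = (-0.095011, -0.089901) ; Δ = (-0.005381, -0.006669)
  [-2]  conj(Y_{8,-2})(Ω₁) = (0.147581, 0.318268) ; Y_{8,-2}(Ω₂) = (0.005854, 0.317811) ; Δ = (-0.100285, 0.048766)
  [-1]  conj(Y_{8,-1})(Ω₁) = (0.131972, -0.206665) ; Y_{8,-1}(Ω₂) = (-0.209319, 0.213211) ; Δ = (0.016439, 0.071397)
  [+0]  conj(Y_{8,0})(Ω₁) = (0.283336, -0.000000) ; Y_{8,0}(Ω₂) = (0.233816, 0.000000) ; Δ = (0.066248, 0.000000)
  [+1]  conj(Y_{8,1})(Ω₁) = (-0.131972, -0.206665) ; Y_{8,1}(Ω₂) = (0.209319, 0.213211) ; Δ = (0.016439, -0.071397)
  [+2]  conj(Y_{8,2})(Ω₁) = (0.147581, -0.318268) ; Y_{8,2}(Ω₂) = (0.005854, -0.317811) ; Δ = (-0.100285, -0.048766)
  [+3]  conj(Y_{8,3})(Ω₁) = (-0.064920, 0.008759) ; Y_{8,3}(Ω₂) = (0.095011, -0.089901) ; Δ = (-0.005381, 0.006669)
  [+4]  conj(Y_{8,4})(Ω₁) = (-0.273210, -0.322779) ; Y_{8,4}(Ω₂) = (-0.447601, -0.016496) ; Δ = (0.116965, 0.148983)
  [+5]  conj(Y_{8,5})(Ω₁) = (0.129347, -0.418035) ; Y_{8,5}(Ω₂) = (0.283786, 0.311202) ; Δ = (0.166800, -0.078379)
  [+6]  conj(Y_{8,6})(Ω₁) = (0.251214, -0.069047) ; Y_{8,6}(Ω₂) = (0.013044, -0.235834) ; Δ = (-0.013007, -0.060145)
  [+7]  conj(Y_{8,7})(Ω₁) = (0.074416, 0.067170) ; Y_{8,7}(Ω₂) = (-0.065047, 0.057158) ; Δ = (-0.008680, -0.000116)
  [+8]  conj(Y_{8,8})(Ω₁) = (-0.003824, 0.022829) ; Y_{8,8}(Ω₂) = (0.019100, 0.001410) ; Δ = (-0.000105, 0.000431)
Total Σ_m = (0.411742, 0.000000). Multiply by 0.739198: (0.304359, 0.000000). P_8(cos γ) = 0.304359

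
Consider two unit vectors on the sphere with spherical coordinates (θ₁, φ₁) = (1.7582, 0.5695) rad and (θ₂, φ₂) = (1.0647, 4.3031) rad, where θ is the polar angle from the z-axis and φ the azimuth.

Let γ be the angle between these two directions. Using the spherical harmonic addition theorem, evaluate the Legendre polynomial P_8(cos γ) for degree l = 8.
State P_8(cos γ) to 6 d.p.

Expand P_8 via completeness: Σ_{m} conj(Y_{8,m}) at Ω₁ times Y_{8,m} at Ω₂ —
  [-8]  conj(Y_{8,-8})(Ω₁) = -0.069700-0.442044i ; Y_{8,-8}(Ω₂) = -0.174977-0.023360i ; Δ = +0.001870+0.078976i
  [-7]  conj(Y_{8,-7})(Ω₁) = +0.225320+0.253870i ; Y_{8,-7}(Ω₂) = +0.106864+0.376490i ; Δ = -0.071501+0.111961i
  [-6]  conj(Y_{8,-6})(Ω₁) = +0.156170+0.044132i ; Y_{8,-6}(Ω₂) = +0.329294-0.269493i ; Δ = +0.063319-0.027554i
  [-5]  conj(Y_{8,-5})(Ω₁) = -0.329098+0.099676i ; Y_{8,-5}(Ω₂) = -0.094168-0.048505i ; Δ = +0.035825+0.006577i
  [-4]  conj(Y_{8,-4})(Ω₁) = -0.036010+0.042133i ; Y_{8,-4}(Ω₂) = +0.019960-0.300339i ; Δ = +0.011935+0.011656i
  [-3]  conj(Y_{8,-3})(Ω₁) = +0.045432-0.327839i ; Y_{8,-3}(Ω₂) = -0.255137+0.091093i ; Δ = +0.018272+0.087783i
  [-2]  conj(Y_{8,-2})(Ω₁) = -0.002717-0.005897i ; Y_{8,-2}(Ω₂) = -0.120322-0.128583i ; Δ = -0.000431+0.001059i
  [-1]  conj(Y_{8,-1})(Ω₁) = +0.271150+0.173607i ; Y_{8,-1}(Ω₂) = -0.123255+0.284138i ; Δ = -0.082749+0.055646i
  [+0]  conj(Y_{8,0})(Ω₁) = -0.007989-0.000000i ; Y_{8,0}(Ω₂) = -0.133175+0.000000i ; Δ = +0.001064+0.000000i
  [+1]  conj(Y_{8,1})(Ω₁) = -0.271150+0.173607i ; Y_{8,1}(Ω₂) = +0.123255+0.284138i ; Δ = -0.082749-0.055646i
  [+2]  conj(Y_{8,2})(Ω₁) = -0.002717+0.005897i ; Y_{8,2}(Ω₂) = -0.120322+0.128583i ; Δ = -0.000431-0.001059i
  [+3]  conj(Y_{8,3})(Ω₁) = -0.045432-0.327839i ; Y_{8,3}(Ω₂) = +0.255137+0.091093i ; Δ = +0.018272-0.087783i
  [+4]  conj(Y_{8,4})(Ω₁) = -0.036010-0.042133i ; Y_{8,4}(Ω₂) = +0.019960+0.300339i ; Δ = +0.011935-0.011656i
  [+5]  conj(Y_{8,5})(Ω₁) = +0.329098+0.099676i ; Y_{8,5}(Ω₂) = +0.094168-0.048505i ; Δ = +0.035825-0.006577i
  [+6]  conj(Y_{8,6})(Ω₁) = +0.156170-0.044132i ; Y_{8,6}(Ω₂) = +0.329294+0.269493i ; Δ = +0.063319+0.027554i
  [+7]  conj(Y_{8,7})(Ω₁) = -0.225320+0.253870i ; Y_{8,7}(Ω₂) = -0.106864+0.376490i ; Δ = -0.071501-0.111961i
  [+8]  conj(Y_{8,8})(Ω₁) = -0.069700+0.442044i ; Y_{8,8}(Ω₂) = -0.174977+0.023360i ; Δ = +0.001870-0.078976i
Σ over m = -0.045855+0.000000i; ×(4π/17) → -0.033896+0.000000i. Real part: -0.033896

-0.033896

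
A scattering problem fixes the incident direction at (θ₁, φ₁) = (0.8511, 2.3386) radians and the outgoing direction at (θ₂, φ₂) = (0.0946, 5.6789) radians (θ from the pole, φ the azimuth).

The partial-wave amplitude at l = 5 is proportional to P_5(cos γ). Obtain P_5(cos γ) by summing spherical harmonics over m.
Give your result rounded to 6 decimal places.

Expand P_5 via completeness: Σ_{m} conj(Y_{5,m}) at Ω₁ times Y_{5,m} at Ω₂ —
  m=-5: Y*=(0.071689, -0.085558)  Y=(-0.000003, 0.000000)  product (-0.000000, 0.000000)
  m=-4: Y*=(-0.308630, 0.021757)  Y=(-0.000087, 0.000077)  product (0.000025, -0.000026)
  m=-3: Y*=(0.318316, 0.286369)  Y=(-0.000553, 0.002242)  product (-0.000818, 0.000555)
  m=-2: Y*=(-0.006745, -0.191592)  Y=(0.010526, 0.027777)  product (0.005251, -0.002204)
  m=-1: Y*=(0.187103, -0.193806)  Y=(0.192989, 0.133248)  product (0.061933, -0.012471)
  m=+0: Y*=(-0.271430, -0.000000)  Y=(0.873829, 0.000000)  product (-0.237184, -0.000000)
  m=+1: Y*=(-0.187103, -0.193806)  Y=(-0.192989, 0.133248)  product (0.061933, 0.012471)
  m=+2: Y*=(-0.006745, 0.191592)  Y=(0.010526, -0.027777)  product (0.005251, 0.002204)
  m=+3: Y*=(-0.318316, 0.286369)  Y=(0.000553, 0.002242)  product (-0.000818, -0.000555)
  m=+4: Y*=(-0.308630, -0.021757)  Y=(-0.000087, -0.000077)  product (0.000025, 0.000026)
  m=+5: Y*=(-0.071689, -0.085558)  Y=(0.000003, 0.000000)  product (-0.000000, -0.000000)
Accumulated sum (-0.104402, 0.000000); after 4π/(2l+1) scaling, (-0.119268, 0.000000) ⇒ P_5 = -0.119268

-0.119268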